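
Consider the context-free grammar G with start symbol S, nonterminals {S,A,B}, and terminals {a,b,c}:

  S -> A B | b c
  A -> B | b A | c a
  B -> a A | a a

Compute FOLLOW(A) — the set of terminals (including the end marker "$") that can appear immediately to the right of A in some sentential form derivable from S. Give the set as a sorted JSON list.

Compute FIRST by fixpoint:
round 1:
  A via A→b A: +{b}
  A via A→c a: +{c}
  B via B→a A: +{a}
  S via S→A B: +{b,c}
  FIRST(S)={b,c}  FIRST(A)={b,c}  FIRST(B)={a}
round 2:
  A via A→B: +{a}
  S via S→A B: +{a}
  FIRST(S)={a,b,c}  FIRST(A)={a,b,c}  FIRST(B)={a}
round 3: done
  FIRST(S)={a,b,c}  FIRST(A)={a,b,c}  FIRST(B)={a}

FOLLOW sets:
seed FOLLOW(S) with $
[1]
  S→A B: FOLLOW(A) ⊇ FIRST(B) = {a}; new: +{a}
  S→A B: FOLLOW(B) ⊇ FOLLOW(S) ⊇ {$}; new: +{$}
  S: {$}  A: {a}  B: {$}
[2]
  A→B: FOLLOW(B) ⊇ FOLLOW(A) ⊇ {a}; new: +{a}
  B→a A: FOLLOW(A) ⊇ FOLLOW(B) ⊇ {$,a}; new: +{$}
  S: {$}  A: {$,a}  B: {$,a}
[3] (stable)
  S: {$}  A: {$,a}  B: {$,a}

FOLLOW(A) = ["$", "a"]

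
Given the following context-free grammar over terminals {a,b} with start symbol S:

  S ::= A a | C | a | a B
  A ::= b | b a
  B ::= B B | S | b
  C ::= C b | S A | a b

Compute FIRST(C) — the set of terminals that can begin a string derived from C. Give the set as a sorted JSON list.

FIRST iteration:
[1]
  A via A→b: +{b}
  B via B→b: +{b}
  C via C→a b: +{a}
  S via S→A a: +{b}
  S via S→C: +{a}
  S: {a,b}  A: {b}  B: {b}  C: {a}
[2]
  B via B→S: +{a}
  C via C→S A: +{b}
  S: {a,b}  A: {b}  B: {a,b}  C: {a,b}
[3] done
  S: {a,b}  A: {b}  B: {a,b}  C: {a,b}

FIRST(C) = ["a", "b"]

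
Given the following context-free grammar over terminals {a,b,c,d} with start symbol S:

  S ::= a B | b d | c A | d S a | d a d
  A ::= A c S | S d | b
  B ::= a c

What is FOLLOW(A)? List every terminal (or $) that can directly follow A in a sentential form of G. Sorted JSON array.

FIRST iteration:
pass 1:
  A via A→b: +{b}
  B via B→a c: +{a}
  S via S→a B: +{a}
  S via S→b d: +{b}
  S via S→c A: +{c}
  S via S→d S a: +{d}
  S: {a,b,c,d}  A: {b}  B: {a}
pass 2:
  A via A→S d: +{a,c,d}
  S: {a,b,c,d}  A: {a,b,c,d}  B: {a}
pass 3: (no change)
  S: {a,b,c,d}  A: {a,b,c,d}  B: {a}

Compute FOLLOW by fixpoint:
initialize: $ ∈ FOLLOW(S)
iter 1:
  A→A c S: FOLLOW(A) ⊇ FIRST(c) = {c}; new: +{c}
  A→A c S: FOLLOW(S) ⊇ FOLLOW(A) ⊇ {c}; new: +{c}
  A→S d: FOLLOW(S) ⊇ FIRST(d) = {d}; new: +{d}
  S→a B: FOLLOW(B) ⊇ FOLLOW(S) ⊇ {$,c,d}; new: +{$,c,d}
  S→c A: FOLLOW(A) ⊇ FOLLOW(S) ⊇ {$,c,d}; new: +{$,d}
  S→d S a: FOLLOW(S) ⊇ FIRST(a) = {a}; new: +{a}
  FOLLOW[S]={$,a,c,d}  FOLLOW[A]={$,c,d}  FOLLOW[B]={$,c,d}
iter 2:
  S→a B: FOLLOW(B) ⊇ FOLLOW(S) ⊇ {$,a,c,d}; new: +{a}
  S→c A: FOLLOW(A) ⊇ FOLLOW(S) ⊇ {$,a,c,d}; new: +{a}
  FOLLOW[S]={$,a,c,d}  FOLLOW[A]={$,a,c,d}  FOLLOW[B]={$,a,c,d}
iter 3: done
  FOLLOW[S]={$,a,c,d}  FOLLOW[A]={$,a,c,d}  FOLLOW[B]={$,a,c,d}

FOLLOW(A) = ["$", "a", "c", "d"]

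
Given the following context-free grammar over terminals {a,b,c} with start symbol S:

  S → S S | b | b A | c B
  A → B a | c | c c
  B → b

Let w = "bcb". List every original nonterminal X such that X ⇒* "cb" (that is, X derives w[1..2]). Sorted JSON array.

CNF form of G:
  S -> S S | T1 B | T2 A | b
  A -> B T0 | T1 T1 | c
  B -> b
  T0 -> a
  T1 -> c
  T2 -> b

CYK table (by increasing span) — only the sub-triangle for w[1..2]:
  [1..1]={A,T1}  "c"  orig:{A}
  [2..2]={B,S,T2}  "b"  orig:{B,S}
  [1..2]={S}  "cb"

Original NTs in T[1,2] deriving "cb": ["S"]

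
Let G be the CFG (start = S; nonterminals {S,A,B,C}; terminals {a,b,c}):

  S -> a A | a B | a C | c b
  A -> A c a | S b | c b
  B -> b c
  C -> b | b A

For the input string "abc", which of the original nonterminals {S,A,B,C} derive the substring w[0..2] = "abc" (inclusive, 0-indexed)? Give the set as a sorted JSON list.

Convert to CNF:
  S -> T0 T2 | T1 A | T1 B | T1 C
  A -> A X3 | S T2 | T0 T2
  B -> T2 T0
  C -> T2 A | b
  T0 -> c
  T1 -> a
  T2 -> b
  X3 -> T0 T1

Fill CYK table bottom-up, restricted to cells inside w[0..2]:
  cell(0,0) a: {T1}  orig:{}
  cell(1,1) b: {C,T2}  orig:{C}
  cell(2,2) c: {T0}  orig:{}
  cell(0,1) ab: {S}
  cell(1,2) bc: {B}
  cell(0,2) abc: {S}

Original NTs in T[0,2] deriving "abc": ["S"]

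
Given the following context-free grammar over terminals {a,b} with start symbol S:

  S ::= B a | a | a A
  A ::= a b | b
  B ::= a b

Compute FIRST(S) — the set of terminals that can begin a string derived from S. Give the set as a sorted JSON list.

Compute FIRST by fixpoint:
iter 1:
  A via A→a b: +{a}
  A via A→b: +{b}
  B via B→a b: +{a}
  S via S→B a: +{a}
  FIRST[S]={a}  FIRST[A]={a,b}  FIRST[B]={a}
iter 2: done
  FIRST[S]={a}  FIRST[A]={a,b}  FIRST[B]={a}

FIRST(S) = ["a"]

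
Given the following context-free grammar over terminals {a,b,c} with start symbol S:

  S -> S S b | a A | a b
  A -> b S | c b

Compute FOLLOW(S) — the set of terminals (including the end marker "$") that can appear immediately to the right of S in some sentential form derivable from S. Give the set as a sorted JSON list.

FIRST sets, iterate to fixpoint:
iter 1:
  A via A→b S: +{b}
  A via A→c b: +{c}
  S via S→a A: +{a}
  S: {a}  A: {b,c}
iter 2: done
  S: {a}  A: {b,c}

FOLLOW sets:
initialize: $ ∈ FOLLOW(S)
iter 1:
  S→S S b: FOLLOW(S) ⊇ FIRST(S) = {a}; new: +{a}
  S→S S b: FOLLOW(S) ⊇ FIRST(b) = {b}; new: +{b}
  S→a A: FOLLOW(A) ⊇ FOLLOW(S) ⊇ {$,a,b}; new: +{$,a,b}
  FOLLOW(S)={$,a,b}  FOLLOW(A)={$,a,b}
iter 2: done
  FOLLOW(S)={$,a,b}  FOLLOW(A)={$,a,b}

FOLLOW(S) = ["$", "a", "b"]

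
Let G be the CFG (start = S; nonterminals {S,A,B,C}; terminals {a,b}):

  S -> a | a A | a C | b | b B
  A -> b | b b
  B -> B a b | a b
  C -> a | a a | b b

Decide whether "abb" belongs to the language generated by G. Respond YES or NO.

Convert to CNF:
  S -> T0 B | T1 A | T1 C | a | b
  A -> T0 T0 | b
  B -> B X2 | T1 T0
  C -> T0 T0 | T1 T1 | a
  T0 -> b
  T1 -> a
  X2 -> T1 T0

CYK fill:
  [0..0]={C,S,T1}  "a"  orig:{C,S}
  [1..1]={A,S,T0}  "b"  orig:{A,S}
  [2..2]={A,S,T0}  "b"  orig:{A,S}
  [0..1]={B,S,X2}  "ab"  orig:{B,S}
  [1..2]={A,C}  "bb"
  [0..2]={S}  "abb"

S ∈ T[0,2] ⇒ YES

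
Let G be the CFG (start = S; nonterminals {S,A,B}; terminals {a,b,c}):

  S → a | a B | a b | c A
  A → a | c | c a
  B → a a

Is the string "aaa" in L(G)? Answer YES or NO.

CNF form of G:
  S -> T0 A | T1 B | T1 T2 | a
  A -> T0 T1 | a | c
  B -> T1 T1
  T0 -> c
  T1 -> a
  T2 -> b

Fill CYK table bottom-up:
  cell(0,0) a: {A,S,T1}  orig:{A,S}
  cell(1,1) a: {A,S,T1}  orig:{A,S}
  cell(2,2) a: {A,S,T1}  orig:{A,S}
  cell(0,1) aa: {B}
  cell(1,2) aa: {B}
  cell(0,2) aaa: {S}

S ∈ T[0,2] ⇒ YES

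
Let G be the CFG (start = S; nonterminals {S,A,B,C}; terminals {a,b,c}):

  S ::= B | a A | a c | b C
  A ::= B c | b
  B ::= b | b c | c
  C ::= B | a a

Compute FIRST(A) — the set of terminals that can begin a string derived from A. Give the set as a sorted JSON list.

FIRST sets, iterate to fixpoint:
pass 1:
  A via A→b: +{b}
  B via B→b: +{b}
  B via B→c: +{c}
  C via C→B: +{b,c}
  C via C→a a: +{a}
  S via S→B: +{b,c}
  S via S→a A: +{a}
  FIRST[S]={a,b,c}  FIRST[A]={b}  FIRST[B]={b,c}  FIRST[C]={a,b,c}
pass 2:
  A via A→B c: +{c}
  FIRST[S]={a,b,c}  FIRST[A]={b,c}  FIRST[B]={b,c}  FIRST[C]={a,b,c}
pass 3: — fixpoint
  FIRST[S]={a,b,c}  FIRST[A]={b,c}  FIRST[B]={b,c}  FIRST[C]={a,b,c}

FIRST(A) = ["b", "c"]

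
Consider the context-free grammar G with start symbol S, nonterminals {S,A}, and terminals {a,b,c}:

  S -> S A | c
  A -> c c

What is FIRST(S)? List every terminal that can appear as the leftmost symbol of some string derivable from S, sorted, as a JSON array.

Compute FIRST by fixpoint:
pass 1:
  A via A→c c: +{c}
  S via S→c: +{c}
  S: {c}  A: {c}
pass 2: (no change)
  S: {c}  A: {c}

FIRST(S) = ["c"]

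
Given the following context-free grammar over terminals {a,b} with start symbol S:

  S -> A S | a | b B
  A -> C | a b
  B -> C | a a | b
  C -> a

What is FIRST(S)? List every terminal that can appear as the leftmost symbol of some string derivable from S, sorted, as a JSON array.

FIRST sets, iterate to fixpoint:
[1]
  A via A→a b: +{a}
  B via B→a a: +{a}
  B via B→b: +{b}
  C via C→a: +{a}
  S via S→A S: +{a}
  S via S→b B: +{b}
  S: {a,b}  A: {a}  B: {a,b}  C: {a}
[2] (no change)
  S: {a,b}  A: {a}  B: {a,b}  C: {a}

FIRST(S) = ["a", "b"]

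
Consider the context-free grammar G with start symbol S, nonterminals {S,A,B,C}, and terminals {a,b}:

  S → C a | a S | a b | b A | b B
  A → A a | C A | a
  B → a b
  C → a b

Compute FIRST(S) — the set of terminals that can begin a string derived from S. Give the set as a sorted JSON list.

Compute FIRST by fixpoint:
iter 1:
  A via A→a: +{a}
  B via B→a b: +{a}
  C via C→a b: +{a}
  S via S→C a: +{a}
  S via S→b A: +{b}
  FIRST[S]={a,b}  FIRST[A]={a}  FIRST[B]={a}  FIRST[C]={a}
iter 2: (stable)
  FIRST[S]={a,b}  FIRST[A]={a}  FIRST[B]={a}  FIRST[C]={a}

FIRST(S) = ["a", "b"]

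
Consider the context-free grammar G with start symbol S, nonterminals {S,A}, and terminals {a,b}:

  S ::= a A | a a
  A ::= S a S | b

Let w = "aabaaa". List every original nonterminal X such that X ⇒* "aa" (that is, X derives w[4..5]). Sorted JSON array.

CNF form of G:
  S -> T0 A | T0 T0
  A -> S X1 | b
  T0 -> a
  X1 -> T0 S

Fill CYK table bottom-up, restricted to cells inside w[4..5]:
  [4..4]={T0}  "a"  orig:{}
  [5..5]={T0}  "a"  orig:{}
  [4..5]={S}  "aa"

Original NTs in T[4,5] deriving "aa": ["S"]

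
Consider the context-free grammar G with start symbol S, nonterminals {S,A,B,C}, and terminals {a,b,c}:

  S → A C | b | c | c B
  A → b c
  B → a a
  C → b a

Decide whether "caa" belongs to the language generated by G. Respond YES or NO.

CNF form of G:
  S -> A C | T1 B | b | c
  A -> T0 T1
  B -> T2 T2
  C -> T0 T2
  T0 -> b
  T1 -> c
  T2 -> a

Fill CYK table bottom-up:
  T[0,0] 'c' = {S,T1}  orig:{S}
  T[1,1] 'a' = {T2}  orig:{}
  T[2,2] 'a' = {T2}  orig:{}
  T[0,1] 'ca' = ∅
  T[1,2] 'aa' = {B}
  T[0,2] 'caa' = {S}

S ∈ T[0,2] ⇒ YES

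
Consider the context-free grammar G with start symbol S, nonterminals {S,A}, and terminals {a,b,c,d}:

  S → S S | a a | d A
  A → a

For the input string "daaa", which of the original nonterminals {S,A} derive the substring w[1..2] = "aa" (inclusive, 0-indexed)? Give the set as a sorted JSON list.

Convert to CNF:
  S -> S S | T0 T0 | T1 A
  A -> a
  T0 -> a
  T1 -> d

Fill CYK table bottom-up — only the sub-triangle for w[1..2]:
  T[1,1] 'a' = {A,T0}  orig:{A}
  T[2,2] 'a' = {A,T0}  orig:{A}
  T[1,2] 'aa' = {S}

Original NTs in T[1,2] deriving "aa": ["S"]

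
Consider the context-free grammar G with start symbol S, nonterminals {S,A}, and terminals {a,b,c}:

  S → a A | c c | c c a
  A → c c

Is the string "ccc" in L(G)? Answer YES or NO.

Convert to CNF:
  S -> T0 T0 | T0 X2 | T1 A
  A -> T0 T0
  T0 -> c
  T1 -> a
  X2 -> T0 T1

CYK fill:
  T[0,0] 'c' = {T0}  orig:{}
  T[1,1] 'c' = {T0}  orig:{}
  T[2,2] 'c' = {T0}  orig:{}
  T[0,1] 'cc' = {A,S}
  T[1,2] 'cc' = {A,S}
  T[0,2] 'ccc' = ∅

S ∉ T[0,2] ⇒ NO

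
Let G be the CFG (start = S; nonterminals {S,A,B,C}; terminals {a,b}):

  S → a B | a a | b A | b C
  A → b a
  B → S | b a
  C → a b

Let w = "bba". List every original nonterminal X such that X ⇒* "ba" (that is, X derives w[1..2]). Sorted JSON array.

CNF form of G:
  S -> T0 A | T0 C | T1 B | T1 T1
  A -> T0 T1
  B -> T0 A | T0 C | T0 T1 | T1 B | T1 T1
  C -> T1 T0
  T0 -> b
  T1 -> a

CYK fill, restricted to cells inside w[1..2]:
  cell(1,1) b: {T0}  orig:{}
  cell(2,2) a: {T1}  orig:{}
  cell(1,2) ba: {A,B}

Original NTs in T[1,2] deriving "ba": ["A", "B"]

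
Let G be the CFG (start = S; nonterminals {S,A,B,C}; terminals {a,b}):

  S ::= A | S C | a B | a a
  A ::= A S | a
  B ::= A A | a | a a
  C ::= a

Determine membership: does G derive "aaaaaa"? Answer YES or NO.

Convert to CNF:
  S -> A S | S C | T0 B | T0 T0 | a
  A -> A S | a
  B -> A A | T0 T0 | a
  C -> a
  T0 -> a

Fill CYK table bottom-up:
  T[0,0] 'a' = {A,B,C,S,T0}  orig:{A,B,C,S}
  T[1,1] 'a' = {A,B,C,S,T0}  orig:{A,B,C,S}
  T[2,2] 'a' = {A,B,C,S,T0}  orig:{A,B,C,S}
  T[3,3] 'a' = {A,B,C,S,T0}  orig:{A,B,C,S}
  T[4,4] 'a' = {A,B,C,S,T0}  orig:{A,B,C,S}
  T[5,5] 'a' = {A,B,C,S,T0}  orig:{A,B,C,S}
  T[0,1] 'aa' = {A,B,S}
  T[1,2] 'aa' = {A,B,S}
  T[2,3] 'aa' = {A,B,S}
  T[3,4] 'aa' = {A,B,S}
  T[4,5] 'aa' = {A,B,S}
  T[0,2] 'aaa' = {A,B,S}
  T[1,3] 'aaa' = {A,B,S}
  T[2,4] 'aaa' = {A,B,S}
  T[3,5] 'aaa' = {A,B,S}
  T[0,3] 'aaaa' = {A,B,S}
  T[1,4] 'aaaa' = {A,B,S}
  T[2,5] 'aaaa' = {A,B,S}
  T[0,4] 'aaaaa' = {A,B,S}
  T[1,5] 'aaaaa' = {A,B,S}
  T[0,5] 'aaaaaa' = {A,B,S}

S ∈ T[0,5] ⇒ YES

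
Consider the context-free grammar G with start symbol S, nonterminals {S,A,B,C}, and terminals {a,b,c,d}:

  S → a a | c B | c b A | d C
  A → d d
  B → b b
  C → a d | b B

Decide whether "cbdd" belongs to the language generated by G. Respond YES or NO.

Convert to CNF:
  S -> T0 C | T2 T2 | T3 B | T3 X4
  A -> T0 T0
  B -> T1 T1
  C -> T1 B | T2 T0
  T0 -> d
  T1 -> b
  T2 -> a
  T3 -> c
  X4 -> T1 A

CYK table (by increasing span):
  cell(0,0) c: {T3}  orig:{}
  cell(1,1) b: {T1}  orig:{}
  cell(2,2) d: {T0}  orig:{}
  cell(3,3) d: {T0}  orig:{}
  cell(0,1) cb: ∅
  cell(1,2) bd: ∅
  cell(2,3) dd: {A}
  cell(0,2) cbd: ∅
  cell(1,3) bdd: {X4}  orig:{}
  cell(0,3) cbdd: {S}

S ∈ T[0,3] ⇒ YES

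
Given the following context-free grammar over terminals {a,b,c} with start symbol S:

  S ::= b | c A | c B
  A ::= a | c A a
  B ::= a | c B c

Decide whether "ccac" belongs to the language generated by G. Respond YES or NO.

CNF form of G:
  S -> T0 A | T0 B | b
  A -> T0 X2 | a
  B -> T0 X3 | a
  T0 -> c
  T1 -> a
  X2 -> A T1
  X3 -> B T0

CYK table (by increasing span):
  T[0,0] 'c' = {T0}  orig:{}
  T[1,1] 'c' = {T0}  orig:{}
  T[2,2] 'a' = {A,B,T1}  orig:{A,B}
  T[3,3] 'c' = {T0}  orig:{}
  T[0,1] 'cc' = ∅
  T[1,2] 'ca' = {S}
  T[2,3] 'ac' = {X3}  orig:{}
  T[0,2] 'cca' = ∅
  T[1,3] 'cac' = {B}
  T[0,3] 'ccac' = {S}

S ∈ T[0,3] ⇒ YES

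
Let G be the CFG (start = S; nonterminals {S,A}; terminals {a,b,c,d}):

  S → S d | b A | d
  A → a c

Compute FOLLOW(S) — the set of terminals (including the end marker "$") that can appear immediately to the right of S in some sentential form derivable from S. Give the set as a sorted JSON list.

FIRST iteration:
[1]
  A via A→a c: +{a}
  S via S→b A: +{b}
  S via S→d: +{d}
  FIRST(S)={b,d}  FIRST(A)={a}
[2] — fixpoint
  FIRST(S)={b,d}  FIRST(A)={a}

FOLLOW sets:
FOLLOW(S) := {$}
pass 1:
  S→S d: FOLLOW(S) ⊇ FIRST(d) = {d}; new: +{d}
  S→b A: FOLLOW(A) ⊇ FOLLOW(S) ⊇ {$,d}; new: +{$,d}
  FOLLOW[S]={$,d}  FOLLOW[A]={$,d}
pass 2: done
  FOLLOW[S]={$,d}  FOLLOW[A]={$,d}

FOLLOW(S) = ["$", "d"]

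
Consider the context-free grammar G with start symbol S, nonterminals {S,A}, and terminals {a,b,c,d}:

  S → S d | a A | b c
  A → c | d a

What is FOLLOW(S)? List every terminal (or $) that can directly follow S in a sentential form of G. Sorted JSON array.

FIRST sets, iterate to fixpoint:
round 1:
  A via A→c: +{c}
  A via A→d a: +{d}
  S via S→a A: +{a}
  S via S→b c: +{b}
  S: {a,b}  A: {c,d}
round 2: — fixpoint
  S: {a,b}  A: {c,d}

FOLLOW sets:
initialize: $ ∈ FOLLOW(S)
[1]
  S→S d: FOLLOW(S) ⊇ FIRST(d) = {d}; new: +{d}
  S→a A: FOLLOW(A) ⊇ FOLLOW(S) ⊇ {$,d}; new: +{$,d}
  S: {$,d}  A: {$,d}
[2] (no change)
  S: {$,d}  A: {$,d}

FOLLOW(S) = ["$", "d"]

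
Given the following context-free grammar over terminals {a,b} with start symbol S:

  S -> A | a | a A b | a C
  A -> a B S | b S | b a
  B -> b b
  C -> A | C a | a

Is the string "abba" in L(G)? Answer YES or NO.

CNF form of G:
  S -> T0 C | T0 X4 | T0 X5 | T1 S | T1 T0 | a
  A -> T0 X2 | T1 S | T1 T0
  B -> T1 T1
  C -> C T0 | T0 X3 | T1 S | T1 T0 | a
  T0 -> a
  T1 -> b
  X2 -> B S
  X3 -> B S
  X4 -> A T1
  X5 -> B S

CYK table (by increasing span):
  [0..0]={C,S,T0}  "a"  orig:{C,S}
  [1..1]={T1}  "b"  orig:{}
  [2..2]={T1}  "b"  orig:{}
  [3..3]={C,S,T0}  "a"  orig:{C,S}
  [0..1]=∅  "ab"
  [1..2]={B}  "bb"
  [2..3]={A,C,S}  "ba"
  [0..2]=∅  "abb"
  [1..3]={A,C,S,X2,X3,X5}  "bba"  orig:{A,C,S}
  [0..3]={A,C,S}  "abba"

S ∈ T[0,3] ⇒ YES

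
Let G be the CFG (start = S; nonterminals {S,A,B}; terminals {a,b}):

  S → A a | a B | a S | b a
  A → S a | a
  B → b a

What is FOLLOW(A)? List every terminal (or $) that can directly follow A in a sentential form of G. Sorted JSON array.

Compute FIRST by fixpoint:
iter 1:
  A via A→a: +{a}
  B via B→b a: +{b}
  S via S→A a: +{a}
  S via S→b a: +{b}
  S: {a,b}  A: {a}  B: {b}
iter 2:
  A via A→S a: +{b}
  S: {a,b}  A: {a,b}  B: {b}
iter 3: (no change)
  S: {a,b}  A: {a,b}  B: {b}

FOLLOW iteration:
initialize: $ ∈ FOLLOW(S)
round 1:
  A→S a: FOLLOW(S) ⊇ FIRST(a) = {a}; new: +{a}
  S→A a: FOLLOW(A) ⊇ FIRST(a) = {a}; new: +{a}
  S→a B: FOLLOW(B) ⊇ FOLLOW(S) ⊇ {$,a}; new: +{$,a}
  FOLLOW(S)={$,a}  FOLLOW(A)={a}  FOLLOW(B)={$,a}
round 2: (stable)
  FOLLOW(S)={$,a}  FOLLOW(A)={a}  FOLLOW(B)={$,a}

FOLLOW(A) = ["a"]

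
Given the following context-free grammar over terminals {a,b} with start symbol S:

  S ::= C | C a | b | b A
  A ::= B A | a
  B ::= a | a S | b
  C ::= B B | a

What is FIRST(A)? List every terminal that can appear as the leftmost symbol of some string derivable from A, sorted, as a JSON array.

FIRST sets, iterate to fixpoint:
[1]
  A via A→a: +{a}
  B via B→a: +{a}
  B via B→b: +{b}
  C via C→B B: +{a,b}
  S via S→C: +{a,b}
  FIRST[S]={a,b}  FIRST[A]={a}  FIRST[B]={a,b}  FIRST[C]={a,b}
[2]
  A via A→B A: +{b}
  FIRST[S]={a,b}  FIRST[A]={a,b}  FIRST[B]={a,b}  FIRST[C]={a,b}
[3] (stable)
  FIRST[S]={a,b}  FIRST[A]={a,b}  FIRST[B]={a,b}  FIRST[C]={a,b}

FIRST(A) = ["a", "b"]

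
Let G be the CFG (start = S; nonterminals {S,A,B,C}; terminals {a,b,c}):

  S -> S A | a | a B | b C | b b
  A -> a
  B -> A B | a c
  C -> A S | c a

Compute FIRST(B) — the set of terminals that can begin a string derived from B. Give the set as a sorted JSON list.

FIRST iteration:
pass 1:
  A via A→a: +{a}
  B via B→A B: +{a}
  C via C→A S: +{a}
  C via C→c a: +{c}
  S via S→a: +{a}
  S via S→b C: +{b}
  FIRST(S)={a,b}  FIRST(A)={a}  FIRST(B)={a}  FIRST(C)={a,c}
pass 2: done
  FIRST(S)={a,b}  FIRST(A)={a}  FIRST(B)={a}  FIRST(C)={a,c}

FIRST(B) = ["a"]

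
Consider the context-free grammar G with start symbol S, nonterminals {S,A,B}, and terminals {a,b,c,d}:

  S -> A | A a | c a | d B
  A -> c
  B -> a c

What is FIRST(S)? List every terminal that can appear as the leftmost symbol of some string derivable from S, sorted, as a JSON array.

FIRST iteration:
round 1:
  A via A→c: +{c}
  B via B→a c: +{a}
  S via S→A: +{c}
  S via S→d B: +{d}
  FIRST[S]={c,d}  FIRST[A]={c}  FIRST[B]={a}
round 2: (no change)
  FIRST[S]={c,d}  FIRST[A]={c}  FIRST[B]={a}

FIRST(S) = ["c", "d"]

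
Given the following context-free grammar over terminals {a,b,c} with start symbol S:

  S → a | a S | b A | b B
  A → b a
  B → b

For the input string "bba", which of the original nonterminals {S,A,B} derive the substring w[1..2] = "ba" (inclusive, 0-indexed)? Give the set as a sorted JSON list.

CNF form of G:
  S -> T0 A | T0 B | T1 S | a
  A -> T0 T1
  B -> b
  T0 -> b
  T1 -> a

CYK fill — only the sub-triangle for w[1..2]:
  [1..1]={B,T0}  "b"  orig:{B}
  [2..2]={S,T1}  "a"  orig:{S}
  [1..2]={A}  "ba"

Original NTs in T[1,2] deriving "ba": ["A"]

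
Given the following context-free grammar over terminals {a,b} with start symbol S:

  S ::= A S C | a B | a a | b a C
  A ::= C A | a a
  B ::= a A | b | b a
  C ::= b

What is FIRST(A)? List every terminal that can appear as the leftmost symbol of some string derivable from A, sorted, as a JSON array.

Compute FIRST by fixpoint:
round 1:
  A via A→a a: +{a}
  B via B→a A: +{a}
  B via B→b: +{b}
  C via C→b: +{b}
  S via S→A S C: +{a}
  S via S→b a C: +{b}
  FIRST[S]={a,b}  FIRST[A]={a}  FIRST[B]={a,b}  FIRST[C]={b}
round 2:
  A via A→C A: +{b}
  FIRST[S]={a,b}  FIRST[A]={a,b}  FIRST[B]={a,b}  FIRST[C]={b}
round 3: (stable)
  FIRST[S]={a,b}  FIRST[A]={a,b}  FIRST[B]={a,b}  FIRST[C]={b}

FIRST(A) = ["a", "b"]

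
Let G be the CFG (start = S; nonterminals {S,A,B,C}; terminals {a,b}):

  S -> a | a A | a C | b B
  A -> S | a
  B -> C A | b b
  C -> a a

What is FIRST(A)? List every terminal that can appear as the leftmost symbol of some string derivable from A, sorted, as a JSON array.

FIRST iteration:
[1]
  A via A→a: +{a}
  B via B→b b: +{b}
  C via C→a a: +{a}
  S via S→a: +{a}
  S via S→b B: +{b}
  FIRST[S]={a,b}  FIRST[A]={a}  FIRST[B]={b}  FIRST[C]={a}
[2]
  A via A→S: +{b}
  B via B→C A: +{a}
  FIRST[S]={a,b}  FIRST[A]={a,b}  FIRST[B]={a,b}  FIRST[C]={a}
[3] done
  FIRST[S]={a,b}  FIRST[A]={a,b}  FIRST[B]={a,b}  FIRST[C]={a}

FIRST(A) = ["a", "b"]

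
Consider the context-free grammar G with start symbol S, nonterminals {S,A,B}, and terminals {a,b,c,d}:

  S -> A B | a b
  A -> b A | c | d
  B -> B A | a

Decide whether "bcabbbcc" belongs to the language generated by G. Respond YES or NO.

CNF form of G:
  S -> A B | T1 T0
  A -> T0 A | c | d
  B -> B A | a
  T0 -> b
  T1 -> a

Fill CYK table bottom-up:
  T[0,0] 'b' = {T0}  orig:{}
  T[1,1] 'c' = {A}
  T[2,2] 'a' = {B,T1}  orig:{B}
  T[3,3] 'b' = {T0}  orig:{}
  T[4,4] 'b' = {T0}  orig:{}
  T[5,5] 'b' = {T0}  orig:{}
  T[6,6] 'c' = {A}
  T[7,7] 'c' = {A}
  T[0,1] 'bc' = {A}
  T[1,2] 'ca' = {S}
  T[2,3] 'ab' = {S}
  T[3,4] 'bb' = ∅
  T[4,5] 'bb' = ∅
  T[5,6] 'bc' = {A}
  T[6,7] 'cc' = ∅
  T[0,2] 'bca' = {S}
  T[1,3] 'cab' = ∅
  T[2,4] 'abb' = ∅
  T[3,5] 'bbb' = ∅
  T[4,6] 'bbc' = {A}
  T[5,7] 'bcc' = ∅
  T[0,3] 'bcab' = ∅
  T[1,4] 'cabb' = ∅
  T[2,5] 'abbb' = ∅
  T[3,6] 'bbbc' = {A}
  T[4,7] 'bbcc' = ∅
  T[0,4] 'bcabb' = ∅
  T[1,5] 'cabbb' = ∅
  T[2,6] 'abbbc' = {B}
  T[3,7] 'bbbcc' = ∅
  T[0,5] 'bcabbb' = ∅
  T[1,6] 'cabbbc' = {S}
  T[2,7] 'abbbcc' = {B}
  T[0,6] 'bcabbbc' = {S}
  T[1,7] 'cabbbcc' = {S}
  T[0,7] 'bcabbbcc' = {S}

S ∈ T[0,7] ⇒ YES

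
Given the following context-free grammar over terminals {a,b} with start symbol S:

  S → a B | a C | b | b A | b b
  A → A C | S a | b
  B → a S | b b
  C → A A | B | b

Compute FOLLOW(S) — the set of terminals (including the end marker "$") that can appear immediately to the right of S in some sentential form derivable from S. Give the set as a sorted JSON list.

FIRST sets, iterate to fixpoint:
pass 1:
  A via A→b: +{b}
  B via B→a S: +{a}
  B via B→b b: +{b}
  C via C→A A: +{b}
  C via C→B: +{a}
  S via S→a B: +{a}
  S via S→b: +{b}
  S: {a,b}  A: {b}  B: {a,b}  C: {a,b}
pass 2:
  A via A→S a: +{a}
  S: {a,b}  A: {a,b}  B: {a,b}  C: {a,b}
pass 3: — fixpoint
  S: {a,b}  A: {a,b}  B: {a,b}  C: {a,b}

FOLLOW sets:
FOLLOW(S) := {$}
pass 1:
  A→A C: FOLLOW(A) ⊇ FIRST(C) = {a,b}; new: +{a,b}
  A→A C: FOLLOW(C) ⊇ FOLLOW(A) ⊇ {a,b}; new: +{a,b}
  A→S a: FOLLOW(S) ⊇ FIRST(a) = {a}; new: +{a}
  C→B: FOLLOW(B) ⊇ FOLLOW(C) ⊇ {a,b}; new: +{a,b}
  S→a B: FOLLOW(B) ⊇ FOLLOW(S) ⊇ {$,a}; new: +{$}
  S→a C: FOLLOW(C) ⊇ FOLLOW(S) ⊇ {$,a}; new: +{$}
  S→b A: FOLLOW(A) ⊇ FOLLOW(S) ⊇ {$,a}; new: +{$}
  FOLLOW[S]={$,a}  FOLLOW[A]={$,a,b}  FOLLOW[B]={$,a,b}  FOLLOW[C]={$,a,b}
pass 2:
  B→a S: FOLLOW(S) ⊇ FOLLOW(B) ⊇ {$,a,b}; new: +{b}
  FOLLOW[S]={$,a,b}  FOLLOW[A]={$,a,b}  FOLLOW[B]={$,a,b}  FOLLOW[C]={$,a,b}
pass 3: (stable)
  FOLLOW[S]={$,a,b}  FOLLOW[A]={$,a,b}  FOLLOW[B]={$,a,b}  FOLLOW[C]={$,a,b}

FOLLOW(S) = ["$", "a", "b"]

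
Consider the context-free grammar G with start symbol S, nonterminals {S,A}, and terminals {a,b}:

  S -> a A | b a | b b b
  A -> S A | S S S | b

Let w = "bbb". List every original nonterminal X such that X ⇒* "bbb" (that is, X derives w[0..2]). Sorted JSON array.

CNF form of G:
  S -> T0 A | T1 T0 | T1 X3
  A -> S A | S X2 | b
  T0 -> a
  T1 -> b
  X2 -> S S
  X3 -> T1 T1

CYK fill, restricted to cells inside w[0..2]:
  T[0,0] 'b' = {A,T1}  orig:{A}
  T[1,1] 'b' = {A,T1}  orig:{A}
  T[2,2] 'b' = {A,T1}  orig:{A}
  T[0,1] 'bb' = {X3}  orig:{}
  T[1,2] 'bb' = {X3}  orig:{}
  T[0,2] 'bbb' = {S}

Original NTs in T[0,2] deriving "bbb": ["S"]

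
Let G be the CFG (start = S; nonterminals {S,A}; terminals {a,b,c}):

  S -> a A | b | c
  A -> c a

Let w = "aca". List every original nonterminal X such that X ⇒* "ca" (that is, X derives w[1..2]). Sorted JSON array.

CNF form of G:
  S -> T1 A | b | c
  A -> T0 T1
  T0 -> c
  T1 -> a

CYK fill — only the sub-triangle for w[1..2]:
  [1..1]={S,T0}  "c"  orig:{S}
  [2..2]={T1}  "a"  orig:{}
  [1..2]={A}  "ca"

Original NTs in T[1,2] deriving "ca": ["A"]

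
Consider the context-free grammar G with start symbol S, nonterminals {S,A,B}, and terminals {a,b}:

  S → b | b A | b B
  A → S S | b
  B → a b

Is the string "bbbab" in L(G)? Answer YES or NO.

CNF form of G:
  S -> T1 A | T1 B | b
  A -> S S | b
  B -> T0 T1
  T0 -> a
  T1 -> b

Fill CYK table bottom-up:
  T[0,0] 'b' = {A,S,T1}  orig:{A,S}
  T[1,1] 'b' = {A,S,T1}  orig:{A,S}
  T[2,2] 'b' = {A,S,T1}  orig:{A,S}
  T[3,3] 'a' = {T0}  orig:{}
  T[4,4] 'b' = {A,S,T1}  orig:{A,S}
  T[0,1] 'bb' = {A,S}
  T[1,2] 'bb' = {A,S}
  T[2,3] 'ba' = ∅
  T[3,4] 'ab' = {B}
  T[0,2] 'bbb' = {A,S}
  T[1,3] 'bba' = ∅
  T[2,4] 'bab' = {S}
  T[0,3] 'bbba' = ∅
  T[1,4] 'bbab' = {A}
  T[0,4] 'bbbab' = {A,S}

S ∈ T[0,4] ⇒ YES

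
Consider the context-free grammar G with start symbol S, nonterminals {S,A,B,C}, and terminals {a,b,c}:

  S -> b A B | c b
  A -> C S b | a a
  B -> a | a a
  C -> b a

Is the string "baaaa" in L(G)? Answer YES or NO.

Convert to CNF:
  S -> T0 X4 | T2 T0
  A -> C X3 | T1 T1
  B -> T1 T1 | a
  C -> T0 T1
  T0 -> b
  T1 -> a
  T2 -> c
  X3 -> S T0
  X4 -> A B

Fill CYK table bottom-up:
  [0..0]={T0}  "b"  orig:{}
  [1..1]={B,T1}  "a"  orig:{B}
  [2..2]={B,T1}  "a"  orig:{B}
  [3..3]={B,T1}  "a"  orig:{B}
  [4..4]={B,T1}  "a"  orig:{B}
  [0..1]={C}  "ba"
  [1..2]={A,B}  "aa"
  [2..3]={A,B}  "aa"
  [3..4]={A,B}  "aa"
  [0..2]=∅  "baa"
  [1..3]={X4}  "aaa"  orig:{}
  [2..4]={X4}  "aaa"  orig:{}
  [0..3]={S}  "baaa"
  [1..4]={X4}  "aaaa"  orig:{}
  [0..4]={S}  "baaaa"

S ∈ T[0,4] ⇒ YES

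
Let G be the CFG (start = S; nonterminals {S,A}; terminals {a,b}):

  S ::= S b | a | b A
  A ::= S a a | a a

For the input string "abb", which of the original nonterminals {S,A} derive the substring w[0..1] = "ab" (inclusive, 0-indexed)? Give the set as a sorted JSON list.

Convert to CNF:
  S -> S T1 | T1 A | a
  A -> S X2 | T0 T0
  T0 -> a
  T1 -> b
  X2 -> T0 T0

CYK table (by increasing span), restricted to cells inside w[0..1]:
  [0..0]={S,T0}  "a"  orig:{S}
  [1..1]={T1}  "b"  orig:{}
  [0..1]={S}  "ab"

Original NTs in T[0,1] deriving "ab": ["S"]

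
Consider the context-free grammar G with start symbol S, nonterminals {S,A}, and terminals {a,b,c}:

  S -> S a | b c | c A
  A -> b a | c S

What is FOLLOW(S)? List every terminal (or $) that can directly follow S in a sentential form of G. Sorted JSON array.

FIRST iteration:
round 1:
  A via A→b a: +{b}
  A via A→c S: +{c}
  S via S→b c: +{b}
  S via S→c A: +{c}
  S: {b,c}  A: {b,c}
round 2: (stable)
  S: {b,c}  A: {b,c}

FOLLOW iteration:
initialize: $ ∈ FOLLOW(S)
round 1:
  S→S a: FOLLOW(S) ⊇ FIRST(a) = {a}; new: +{a}
  S→c A: FOLLOW(A) ⊇ FOLLOW(S) ⊇ {$,a}; new: +{$,a}
  S: {$,a}  A: {$,a}
round 2: (stable)
  S: {$,a}  A: {$,a}

FOLLOW(S) = ["$", "a"]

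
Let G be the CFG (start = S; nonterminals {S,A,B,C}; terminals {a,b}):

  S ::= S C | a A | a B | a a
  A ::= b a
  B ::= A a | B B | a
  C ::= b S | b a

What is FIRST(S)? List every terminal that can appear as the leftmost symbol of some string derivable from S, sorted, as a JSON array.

FIRST sets, iterate to fixpoint:
round 1:
  A via A→b a: +{b}
  B via B→A a: +{b}
  B via B→a: +{a}
  C via C→b S: +{b}
  S via S→a A: +{a}
  FIRST[S]={a}  FIRST[A]={b}  FIRST[B]={a,b}  FIRST[C]={b}
round 2: (no change)
  FIRST[S]={a}  FIRST[A]={b}  FIRST[B]={a,b}  FIRST[C]={b}

FIRST(S) = ["a"]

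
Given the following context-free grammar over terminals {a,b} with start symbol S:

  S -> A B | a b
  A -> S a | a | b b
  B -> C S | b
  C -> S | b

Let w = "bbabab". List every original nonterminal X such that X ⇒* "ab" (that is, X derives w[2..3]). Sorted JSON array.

Convert to CNF:
  S -> A B | T0 T1
  A -> S T0 | T1 T1 | a
  B -> C S | b
  C -> A B | T0 T1 | b
  T0 -> a
  T1 -> b

CYK table (by increasing span) — only the sub-triangle for w[2..3]:
  [2..2]={A,T0}  "a"  orig:{A}
  [3..3]={B,C,T1}  "b"  orig:{B,C}
  [2..3]={C,S}  "ab"

Original NTs in T[2,3] deriving "ab": ["C", "S"]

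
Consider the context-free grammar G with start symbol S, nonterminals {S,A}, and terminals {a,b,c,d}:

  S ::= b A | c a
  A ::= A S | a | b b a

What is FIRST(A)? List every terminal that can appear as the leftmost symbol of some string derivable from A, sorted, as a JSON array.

FIRST iteration:
pass 1:
  A via A→a: +{a}
  A via A→b b a: +{b}
  S via S→b A: +{b}
  S via S→c a: +{c}
  FIRST(S)={b,c}  FIRST(A)={a,b}
pass 2: (stable)
  FIRST(S)={b,c}  FIRST(A)={a,b}

FIRST(A) = ["a", "b"]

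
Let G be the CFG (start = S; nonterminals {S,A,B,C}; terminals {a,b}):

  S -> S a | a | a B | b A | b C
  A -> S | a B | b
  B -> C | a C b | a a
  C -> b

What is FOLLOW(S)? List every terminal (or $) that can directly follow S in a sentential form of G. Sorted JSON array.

FIRST sets, iterate to fixpoint:
iter 1:
  A via A→a B: +{a}
  A via A→b: +{b}
  B via B→a C b: +{a}
  C via C→b: +{b}
  S via S→a: +{a}
  S via S→b A: +{b}
  FIRST[S]={a,b}  FIRST[A]={a,b}  FIRST[B]={a}  FIRST[C]={b}
iter 2:
  B via B→C: +{b}
  FIRST[S]={a,b}  FIRST[A]={a,b}  FIRST[B]={a,b}  FIRST[C]={b}
iter 3: (no change)
  FIRST[S]={a,b}  FIRST[A]={a,b}  FIRST[B]={a,b}  FIRST[C]={b}

FOLLOW iteration:
initialize: $ ∈ FOLLOW(S)
round 1:
  B→a C b: FOLLOW(C) ⊇ FIRST(b) = {b}; new: +{b}
  S→S a: FOLLOW(S) ⊇ FIRST(a) = {a}; new: +{a}
  S→a B: FOLLOW(B) ⊇ FOLLOW(S) ⊇ {$,a}; new: +{$,a}
  S→b A: FOLLOW(A) ⊇ FOLLOW(S) ⊇ {$,a}; new: +{$,a}
  S→b C: FOLLOW(C) ⊇ FOLLOW(S) ⊇ {$,a}; new: +{$,a}
  FOLLOW(S)={$,a}  FOLLOW(A)={$,a}  FOLLOW(B)={$,a}  FOLLOW(C)={$,a,b}
round 2: (stable)
  FOLLOW(S)={$,a}  FOLLOW(A)={$,a}  FOLLOW(B)={$,a}  FOLLOW(C)={$,a,b}

FOLLOW(S) = ["$", "a"]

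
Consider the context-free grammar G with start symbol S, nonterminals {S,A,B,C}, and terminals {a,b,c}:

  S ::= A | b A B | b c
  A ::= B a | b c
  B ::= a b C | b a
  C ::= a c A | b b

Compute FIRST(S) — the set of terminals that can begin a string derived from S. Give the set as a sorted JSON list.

FIRST iteration:
iter 1:
  A via A→b c: +{b}
  B via B→a b C: +{a}
  B via B→b a: +{b}
  C via C→a c A: +{a}
  C via C→b b: +{b}
  S via S→A: +{b}
  FIRST(S)={b}  FIRST(A)={b}  FIRST(B)={a,b}  FIRST(C)={a,b}
iter 2:
  A via A→B a: +{a}
  S via S→A: +{a}
  FIRST(S)={a,b}  FIRST(A)={a,b}  FIRST(B)={a,b}  FIRST(C)={a,b}
iter 3: (no change)
  FIRST(S)={a,b}  FIRST(A)={a,b}  FIRST(B)={a,b}  FIRST(C)={a,b}

FIRST(S) = ["a", "b"]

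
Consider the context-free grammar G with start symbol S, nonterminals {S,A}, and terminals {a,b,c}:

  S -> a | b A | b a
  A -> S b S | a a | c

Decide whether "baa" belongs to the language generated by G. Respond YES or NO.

CNF form of G:
  S -> T0 A | T0 T1 | a
  A -> S X2 | T1 T1 | c
  T0 -> b
  T1 -> a
  X2 -> T0 S

Fill CYK table bottom-up:
  [0..0]={T0}  "b"  orig:{}
  [1..1]={S,T1}  "a"  orig:{S}
  [2..2]={S,T1}  "a"  orig:{S}
  [0..1]={S,X2}  "ba"  orig:{S}
  [1..2]={A}  "aa"
  [0..2]={S}  "baa"

S ∈ T[0,2] ⇒ YES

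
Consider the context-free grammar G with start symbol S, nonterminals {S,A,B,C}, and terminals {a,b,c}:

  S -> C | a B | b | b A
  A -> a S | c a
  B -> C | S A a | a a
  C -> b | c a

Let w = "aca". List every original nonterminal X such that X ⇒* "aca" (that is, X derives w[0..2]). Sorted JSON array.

CNF form of G:
  S -> T0 B | T1 T0 | T2 A | b
  A -> T0 S | T1 T0
  B -> S X3 | T0 T0 | T1 T0 | b
  C -> T1 T0 | b
  T0 -> a
  T1 -> c
  T2 -> b
  X3 -> A T0

Fill CYK table bottom-up — only the sub-triangle for w[0..2]:
  T[0,0] 'a' = {T0}  orig:{}
  T[1,1] 'c' = {T1}  orig:{}
  T[2,2] 'a' = {T0}  orig:{}
  T[0,1] 'ac' = ∅
  T[1,2] 'ca' = {A,B,C,S}
  T[0,2] 'aca' = {A,S}

Original NTs in T[0,2] deriving "aca": ["A", "S"]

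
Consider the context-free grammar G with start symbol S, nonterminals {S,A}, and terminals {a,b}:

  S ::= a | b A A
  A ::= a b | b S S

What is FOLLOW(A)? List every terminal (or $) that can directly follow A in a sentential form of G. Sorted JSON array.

FIRST sets, iterate to fixpoint:
[1]
  A via A→a b: +{a}
  A via A→b S S: +{b}
  S via S→a: +{a}
  S via S→b A A: +{b}
  S: {a,b}  A: {a,b}
[2] (stable)
  S: {a,b}  A: {a,b}

Compute FOLLOW by fixpoint:
initialize: $ ∈ FOLLOW(S)
round 1:
  A→b S S: FOLLOW(S) ⊇ FIRST(S) = {a,b}; new: +{a,b}
  S→b A A: FOLLOW(A) ⊇ FIRST(A) = {a,b}; new: +{a,b}
  S→b A A: FOLLOW(A) ⊇ FOLLOW(S) ⊇ {$,a,b}; new: +{$}
  S: {$,a,b}  A: {$,a,b}
round 2: (stable)
  S: {$,a,b}  A: {$,a,b}

FOLLOW(A) = ["$", "a", "b"]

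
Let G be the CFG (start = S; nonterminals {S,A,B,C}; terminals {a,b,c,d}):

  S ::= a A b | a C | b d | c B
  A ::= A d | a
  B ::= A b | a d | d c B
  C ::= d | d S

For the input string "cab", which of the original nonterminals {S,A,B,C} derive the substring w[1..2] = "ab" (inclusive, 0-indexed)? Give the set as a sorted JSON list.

Convert to CNF:
  S -> T1 T0 | T2 C | T2 X5 | T3 B
  A -> A T0 | a
  B -> A T1 | T0 X4 | T2 T0
  C -> T0 S | d
  T0 -> d
  T1 -> b
  T2 -> a
  T3 -> c
  X4 -> T3 B
  X5 -> A T1

CYK fill, restricted to cells inside w[1..2]:
  T[1,1] 'a' = {A,T2}  orig:{A}
  T[2,2] 'b' = {T1}  orig:{}
  T[1,2] 'ab' = {B,X5}  orig:{B}

Original NTs in T[1,2] deriving "ab": ["B"]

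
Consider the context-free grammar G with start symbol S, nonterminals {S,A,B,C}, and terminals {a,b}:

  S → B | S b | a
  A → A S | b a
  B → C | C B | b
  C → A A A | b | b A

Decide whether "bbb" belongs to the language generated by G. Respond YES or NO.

Convert to CNF:
  S -> A X4 | C B | S T0 | T0 A | a | b
  A -> A S | T0 T1
  B -> A X2 | C B | T0 A | b
  C -> A X3 | T0 A | b
  T0 -> b
  T1 -> a
  X2 -> A A
  X3 -> A A
  X4 -> A A

CYK fill:
  T[0,0] 'b' = {B,C,S,T0}  orig:{B,C,S}
  T[1,1] 'b' = {B,C,S,T0}  orig:{B,C,S}
  T[2,2] 'b' = {B,C,S,T0}  orig:{B,C,S}
  T[0,1] 'bb' = {B,S}
  T[1,2] 'bb' = {B,S}
  T[0,2] 'bbb' = {B,S}

S ∈ T[0,2] ⇒ YES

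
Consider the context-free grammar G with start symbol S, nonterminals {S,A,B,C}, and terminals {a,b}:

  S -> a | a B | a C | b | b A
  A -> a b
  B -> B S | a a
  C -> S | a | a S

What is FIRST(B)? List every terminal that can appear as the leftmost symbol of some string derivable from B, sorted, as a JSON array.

Compute FIRST by fixpoint:
round 1:
  A via A→a b: +{a}
  B via B→a a: +{a}
  C via C→a: +{a}
  S via S→a: +{a}
  S via S→b: +{b}
  FIRST[S]={a,b}  FIRST[A]={a}  FIRST[B]={a}  FIRST[C]={a}
round 2:
  C via C→S: +{b}
  FIRST[S]={a,b}  FIRST[A]={a}  FIRST[B]={a}  FIRST[C]={a,b}
round 3: (stable)
  FIRST[S]={a,b}  FIRST[A]={a}  FIRST[B]={a}  FIRST[C]={a,b}

FIRST(B) = ["a"]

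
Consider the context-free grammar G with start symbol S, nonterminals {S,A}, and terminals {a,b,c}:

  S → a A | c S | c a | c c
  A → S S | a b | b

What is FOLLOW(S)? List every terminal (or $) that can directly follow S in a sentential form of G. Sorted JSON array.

Compute FIRST by fixpoint:
iter 1:
  A via A→a b: +{a}
  A via A→b: +{b}
  S via S→a A: +{a}
  S via S→c S: +{c}
  FIRST(S)={a,c}  FIRST(A)={a,b}
iter 2:
  A via A→S S: +{c}
  FIRST(S)={a,c}  FIRST(A)={a,b,c}
iter 3: (no change)
  FIRST(S)={a,c}  FIRST(A)={a,b,c}

FOLLOW iteration:
seed FOLLOW(S) with $
pass 1:
  A→S S: FOLLOW(S) ⊇ FIRST(S) = {a,c}; new: +{a,c}
  S→a A: FOLLOW(A) ⊇ FOLLOW(S) ⊇ {$,a,c}; new: +{$,a,c}
  FOLLOW[S]={$,a,c}  FOLLOW[A]={$,a,c}
pass 2: — fixpoint
  FOLLOW[S]={$,a,c}  FOLLOW[A]={$,a,c}

FOLLOW(S) = ["$", "a", "c"]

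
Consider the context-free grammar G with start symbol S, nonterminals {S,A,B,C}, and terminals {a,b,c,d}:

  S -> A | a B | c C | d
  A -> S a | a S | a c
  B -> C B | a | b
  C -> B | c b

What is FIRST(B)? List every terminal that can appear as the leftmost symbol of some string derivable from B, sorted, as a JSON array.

Compute FIRST by fixpoint:
iter 1:
  A via A→a S: +{a}
  B via B→a: +{a}
  B via B→b: +{b}
  C via C→B: +{a,b}
  C via C→c b: +{c}
  S via S→A: +{a}
  S via S→c C: +{c}
  S via S→d: +{d}
  FIRST(S)={a,c,d}  FIRST(A)={a}  FIRST(B)={a,b}  FIRST(C)={a,b,c}
iter 2:
  A via A→S a: +{c,d}
  B via B→C B: +{c}
  FIRST(S)={a,c,d}  FIRST(A)={a,c,d}  FIRST(B)={a,b,c}  FIRST(C)={a,b,c}
iter 3: (stable)
  FIRST(S)={a,c,d}  FIRST(A)={a,c,d}  FIRST(B)={a,b,c}  FIRST(C)={a,b,c}

FIRST(B) = ["a", "b", "c"]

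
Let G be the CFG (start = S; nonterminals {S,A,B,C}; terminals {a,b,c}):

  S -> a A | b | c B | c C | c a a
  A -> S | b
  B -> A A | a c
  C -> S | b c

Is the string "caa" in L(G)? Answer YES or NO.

CNF form of G:
  S -> T0 A | T1 B | T1 C | T1 X5 | b
  A -> T0 A | T1 B | T1 C | T1 X3 | b
  B -> A A | T0 T1
  C -> T0 A | T1 B | T1 C | T1 X4 | T2 T1 | b
  T0 -> a
  T1 -> c
  T2 -> b
  X3 -> T0 T0
  X4 -> T0 T0
  X5 -> T0 T0

Fill CYK table bottom-up:
  cell(0,0) c: {T1}  orig:{}
  cell(1,1) a: {T0}  orig:{}
  cell(2,2) a: {T0}  orig:{}
  cell(0,1) ca: ∅
  cell(1,2) aa: {X3,X4,X5}  orig:{}
  cell(0,2) caa: {A,C,S}

S ∈ T[0,2] ⇒ YES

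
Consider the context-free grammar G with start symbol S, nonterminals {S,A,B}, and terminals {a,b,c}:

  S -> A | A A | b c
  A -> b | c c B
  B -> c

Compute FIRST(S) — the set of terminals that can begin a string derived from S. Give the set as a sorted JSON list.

Compute FIRST by fixpoint:
iter 1:
  A via A→b: +{b}
  A via A→c c B: +{c}
  B via B→c: +{c}
  S via S→A: +{b,c}
  FIRST[S]={b,c}  FIRST[A]={b,c}  FIRST[B]={c}
iter 2: done
  FIRST[S]={b,c}  FIRST[A]={b,c}  FIRST[B]={c}

FIRST(S) = ["b", "c"]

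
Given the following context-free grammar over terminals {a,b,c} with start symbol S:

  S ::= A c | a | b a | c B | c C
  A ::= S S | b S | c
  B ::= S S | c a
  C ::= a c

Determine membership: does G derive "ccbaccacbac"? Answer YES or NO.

Convert to CNF:
  S -> A T1 | T0 T2 | T1 B | T1 C | a
  A -> S S | T0 S | c
  B -> S S | T1 T2
  C -> T2 T1
  T0 -> b
  T1 -> c
  T2 -> a

Fill CYK table bottom-up:
  [0..0]={A,T1}  "c"  orig:{A}
  [1..1]={A,T1}  "c"  orig:{A}
  [2..2]={T0}  "b"  orig:{}
  [3..3]={S,T2}  "a"  orig:{S}
  [4..4]={A,T1}  "c"  orig:{A}
  [5..5]={A,T1}  "c"  orig:{A}
  [6..6]={S,T2}  "a"  orig:{S}
  [7..7]={A,T1}  "c"  orig:{A}
  [8..8]={T0}  "b"  orig:{}
  [9..9]={S,T2}  "a"  orig:{S}
  [10..10]={A,T1}  "c"  orig:{A}
  [0..1]={S}  "cc"
  [1..2]=∅  "cb"
  [2..3]={A,S}  "ba"
  [3..4]={C}  "ac"
  [4..5]={S}  "cc"
  [5..6]={B}  "ca"
  [6..7]={C}  "ac"
  [7..8]=∅  "cb"
  [8..9]={A,S}  "ba"
  [9..10]={C}  "ac"
  [0..2]=∅  "ccb"
  [1..3]=∅  "cba"
  [2..4]={S}  "bac"
  [3..5]={A,B}  "acc"
  [4..6]={A,B,S}  "cca"
  [5..7]={S}  "cac"
  [6..8]=∅  "acb"
  [7..9]=∅  "cba"
  [8..10]={S}  "bac"
  [0..3]={A,B}  "ccba"
  [1..4]=∅  "cbac"
  [2..5]={A,B}  "bacc"
  [3..6]={A,B}  "acca"
  [4..7]={S}  "ccac"
  [5..8]=∅  "cacb"
  [6..9]=∅  "acba"
  [7..10]=∅  "cbac"
  [0..4]={A,B,S}  "ccbac"
  [1..5]={S}  "cbacc"
  [2..6]={A,B}  "bacca"
  [3..7]={A,B,S}  "accac"
  [4..8]=∅  "ccacb"
  [5..9]={A,B}  "cacba"
  [6..10]=∅  "acbac"
  [0..5]={S}  "ccbacc"
  [1..6]={A,B,S}  "cbacca"
  [2..7]={A,B,S}  "baccac"
  [3..8]=∅  "accacb"
  [4..9]={A,B,S}  "ccacba"
  [5..10]={A,B,S}  "cacbac"
  [0..6]={A,B,S}  "ccbacca"
  [1..7]={S}  "cbaccac"
  [2..8]=∅  "baccacb"
  [3..9]={A,B}  "accacba"
  [4..10]={A,B,S}  "ccacbac"
  [0..7]={A,B,S}  "ccbaccac"
  [1..8]=∅  "cbaccacb"
  [2..9]={A,B}  "baccacba"
  [3..10]={A,B,S}  "accacbac"
  [0..8]=∅  "ccbaccacb"
  [1..9]={A,B,S}  "cbaccacba"
  [2..10]={A,B,S}  "baccacbac"
  [0..9]={A,B,S}  "ccbaccacba"
  [1..10]={A,B,S}  "cbaccacbac"
  [0..10]={A,B,S}  "ccbaccacbac"

S ∈ T[0,10] ⇒ YES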